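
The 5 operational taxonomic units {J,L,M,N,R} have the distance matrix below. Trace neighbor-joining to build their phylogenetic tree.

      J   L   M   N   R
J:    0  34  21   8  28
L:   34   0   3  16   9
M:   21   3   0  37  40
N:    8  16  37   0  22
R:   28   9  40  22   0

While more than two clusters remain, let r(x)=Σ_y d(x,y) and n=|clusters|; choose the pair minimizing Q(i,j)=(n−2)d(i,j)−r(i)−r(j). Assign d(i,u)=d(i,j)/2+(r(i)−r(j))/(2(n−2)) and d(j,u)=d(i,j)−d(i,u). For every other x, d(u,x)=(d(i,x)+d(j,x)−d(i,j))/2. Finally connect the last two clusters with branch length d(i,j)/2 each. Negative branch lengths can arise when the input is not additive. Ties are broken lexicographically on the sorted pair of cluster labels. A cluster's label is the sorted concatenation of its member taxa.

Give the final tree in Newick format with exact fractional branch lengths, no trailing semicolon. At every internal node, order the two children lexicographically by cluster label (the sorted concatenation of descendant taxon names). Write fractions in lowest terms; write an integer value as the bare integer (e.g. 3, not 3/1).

(((J:23/4,N:9/4):39/4,(L:-5,M:8):47/4):45/8,R:45/8)

iteration 1: select L,M (d=3, Q=-154); attach at lengths (-5, 8); label the merged cluster LM
  updated: d(J,LM)=26, d(LM,N)=25, d(LM,R)=23
iteration 2: select J,N (d=8, Q=-101); attach at lengths (23/4, 9/4); label the merged cluster JN
  updated: d(JN,LM)=43/2, d(JN,R)=21
iteration 3: select JN,LM (d=43/2, Q=-131/2); attach at lengths (39/4, 47/4); label the merged cluster JLMN
  updated: d(JLMN,R)=45/4
iteration 4: select JLMN,R (d=45/4); attach at lengths (45/8, 45/8); label the merged cluster JLMNR
final tree: (((J:23/4,N:9/4):39/4,(L:-5,M:8):47/4):45/8,R:45/8)
total length: 175/4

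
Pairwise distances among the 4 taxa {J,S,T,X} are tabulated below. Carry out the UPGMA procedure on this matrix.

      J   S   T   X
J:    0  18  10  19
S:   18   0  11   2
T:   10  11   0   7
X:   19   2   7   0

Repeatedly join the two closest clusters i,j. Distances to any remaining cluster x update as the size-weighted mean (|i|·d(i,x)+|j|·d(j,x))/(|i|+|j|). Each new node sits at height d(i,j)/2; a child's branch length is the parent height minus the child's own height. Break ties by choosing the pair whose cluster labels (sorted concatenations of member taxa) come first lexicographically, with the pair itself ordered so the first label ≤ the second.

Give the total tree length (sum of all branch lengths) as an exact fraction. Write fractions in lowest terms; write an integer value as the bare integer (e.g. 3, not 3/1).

127/6

1. join S+X (d=2) ⇒ SX; edges |S|=1, |X|=1
  updated: d(J,SX)=37/2, d(SX,T)=9
2. join SX+T (d=9) ⇒ STX; edges |SX|=7/2, |T|=9/2
  updated: d(J,STX)=47/3
3. join J+STX (d=47/3) ⇒ JSTX; edges |J|=47/6, |STX|=10/3
final tree: (J:47/6,((S:1,X:1):7/2,T:9/2):10/3)
total length: 127/6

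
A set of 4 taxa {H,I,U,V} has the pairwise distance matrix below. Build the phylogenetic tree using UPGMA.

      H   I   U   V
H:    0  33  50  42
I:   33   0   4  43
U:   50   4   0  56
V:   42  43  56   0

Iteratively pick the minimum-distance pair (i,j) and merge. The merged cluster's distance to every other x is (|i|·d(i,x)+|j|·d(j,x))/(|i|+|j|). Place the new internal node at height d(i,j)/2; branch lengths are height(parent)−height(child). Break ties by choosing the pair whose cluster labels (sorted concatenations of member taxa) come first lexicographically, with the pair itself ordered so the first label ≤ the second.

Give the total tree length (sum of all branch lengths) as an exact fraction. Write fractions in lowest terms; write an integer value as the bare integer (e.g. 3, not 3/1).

1. join I+U (d=4) ⇒ IU; edges |I|=2, |U|=2
  updated: d(H,IU)=83/2, d(IU,V)=99/2
2. join H+IU (d=83/2) ⇒ HIU; edges |H|=83/4, |IU|=75/4
  updated: d(HIU,V)=47
3. join HIU+V (d=47) ⇒ HIUV; edges |HIU|=11/4, |V|=47/2
final tree: ((H:83/4,(I:2,U:2):75/4):11/4,V:47/2)
total length: 279/4

279/4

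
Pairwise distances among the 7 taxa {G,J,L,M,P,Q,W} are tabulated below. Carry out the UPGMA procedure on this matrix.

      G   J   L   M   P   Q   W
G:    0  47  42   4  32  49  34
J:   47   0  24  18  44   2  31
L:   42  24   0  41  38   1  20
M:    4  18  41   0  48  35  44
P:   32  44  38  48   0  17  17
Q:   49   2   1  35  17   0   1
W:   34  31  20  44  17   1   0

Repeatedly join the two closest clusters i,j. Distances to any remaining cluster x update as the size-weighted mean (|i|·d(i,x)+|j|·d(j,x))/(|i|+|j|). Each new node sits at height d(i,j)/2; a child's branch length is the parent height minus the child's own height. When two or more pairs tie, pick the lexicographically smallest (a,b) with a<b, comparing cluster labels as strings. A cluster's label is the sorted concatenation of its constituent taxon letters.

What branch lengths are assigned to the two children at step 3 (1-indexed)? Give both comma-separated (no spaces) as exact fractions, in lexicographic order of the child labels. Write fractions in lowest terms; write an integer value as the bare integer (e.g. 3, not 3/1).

19/4,21/4

1. join L+Q (d=1) ⇒ LQ; edges |L|=1/2, |Q|=1/2
  updated: d(G,LQ)=91/2, d(J,LQ)=13, d(LQ,M)=38, d(LQ,P)=55/2, d(LQ,W)=21/2
2. join G+M (d=4) ⇒ GM; edges |G|=2, |M|=2
  updated: d(GM,J)=65/2, d(GM,LQ)=167/4, d(GM,P)=40, d(GM,W)=39
3. join LQ+W (d=21/2) ⇒ LQW; edges |LQ|=19/4, |W|=21/4
  updated: d(GM,LQW)=245/6, d(J,LQW)=19, d(LQW,P)=24
4. join J+LQW (d=19) ⇒ JLQW; edges |J|=19/2, |LQW|=17/4
  updated: d(GM,JLQW)=155/4, d(JLQW,P)=29
5. join JLQW+P (d=29) ⇒ JLPQW; edges |JLQW|=5, |P|=29/2
  updated: d(GM,JLPQW)=39
6. join GM+JLPQW (d=39) ⇒ GJLMPQW; edges |GM|=35/2, |JLPQW|=5
final tree: ((G:2,M:2):35/2,((J:19/2,((L:1/2,Q:1/2):19/4,W:21/4):17/4):5,P:29/2):5)
total length: 283/4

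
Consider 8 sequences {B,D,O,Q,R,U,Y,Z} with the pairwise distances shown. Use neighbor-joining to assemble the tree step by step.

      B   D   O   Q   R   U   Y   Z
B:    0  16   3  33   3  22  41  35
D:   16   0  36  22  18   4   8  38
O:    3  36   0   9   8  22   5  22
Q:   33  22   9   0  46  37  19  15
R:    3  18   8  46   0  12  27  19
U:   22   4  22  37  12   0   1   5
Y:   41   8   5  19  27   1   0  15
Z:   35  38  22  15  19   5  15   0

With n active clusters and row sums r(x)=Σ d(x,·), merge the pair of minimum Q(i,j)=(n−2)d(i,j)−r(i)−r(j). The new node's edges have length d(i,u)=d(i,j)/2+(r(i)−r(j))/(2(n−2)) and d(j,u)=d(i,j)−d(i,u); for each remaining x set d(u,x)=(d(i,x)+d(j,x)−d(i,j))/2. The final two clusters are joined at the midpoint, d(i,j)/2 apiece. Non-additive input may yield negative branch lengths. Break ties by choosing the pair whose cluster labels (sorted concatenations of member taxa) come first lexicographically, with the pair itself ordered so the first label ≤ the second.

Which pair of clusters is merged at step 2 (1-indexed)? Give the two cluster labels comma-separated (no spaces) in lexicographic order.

BR,O

iteration 1: select B,R (d=3, Q=-268); attach at lengths (19/6, -1/6); label the merged cluster BR
  updated: d(BR,D)=31/2, d(BR,O)=4, d(BR,Q)=38, d(BR,U)=31/2, d(BR,Y)=65/2, d(BR,Z)=51/2
iteration 2: select BR,O (d=4, Q=-209); attach at lengths (53/10, -13/10); label the merged cluster BOR
  updated: d(BOR,D)=95/4, d(BOR,Q)=43/2, d(BOR,U)=67/4, d(BOR,Y)=67/4, d(BOR,Z)=87/4
iteration 3: select Q,Z (d=15, Q=-597/4); attach at lengths (319/32, 161/32); label the merged cluster QZ
  updated: d(BOR,QZ)=113/8, d(D,QZ)=45/2, d(QZ,U)=27/2, d(QZ,Y)=19/2
iteration 4: select BOR,QZ (d=113/8, Q=-709/8); attach at lengths (433/48, 245/48); label the merged cluster BOQRZ
  updated: d(BOQRZ,D)=257/16, d(BOQRZ,U)=129/16, d(BOQRZ,Y)=97/16
iteration 5: select BOQRZ,Y (d=97/16, Q=-265/8); attach at lengths (109/16, -3/4); label the merged cluster BOQRYZ
  updated: d(BOQRYZ,D)=9, d(BOQRYZ,U)=3/2
iteration 6: select BOQRYZ,D (d=9, Q=-29/2); attach at lengths (13/4, 23/4); label the merged cluster BDOQRYZ
  updated: d(BDOQRYZ,U)=-7/4
iteration 7: select BDOQRYZ,U (d=-7/4); attach at lengths (-7/8, -7/8); label the merged cluster BDOQRUYZ
final tree: ((((((B:19/6,R:-1/6):53/10,O:-13/10):433/48,(Q:319/32,Z:161/32):245/48):109/16,Y:-3/4):13/4,D:23/4):-7/8,U:-7/8)
total length: 791/16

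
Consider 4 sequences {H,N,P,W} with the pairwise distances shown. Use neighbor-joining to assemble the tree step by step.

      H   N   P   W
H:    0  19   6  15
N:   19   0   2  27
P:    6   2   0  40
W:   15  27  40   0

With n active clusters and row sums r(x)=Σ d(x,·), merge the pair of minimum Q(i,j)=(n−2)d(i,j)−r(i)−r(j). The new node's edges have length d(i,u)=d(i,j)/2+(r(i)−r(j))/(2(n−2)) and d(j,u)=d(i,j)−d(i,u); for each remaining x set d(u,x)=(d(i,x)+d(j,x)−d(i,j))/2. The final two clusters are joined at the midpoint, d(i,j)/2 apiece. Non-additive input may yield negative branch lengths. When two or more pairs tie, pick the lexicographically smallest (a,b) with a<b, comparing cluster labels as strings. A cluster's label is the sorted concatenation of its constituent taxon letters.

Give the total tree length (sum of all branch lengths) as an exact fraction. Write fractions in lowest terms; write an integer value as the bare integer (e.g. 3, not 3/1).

step 1: merge (H,W) at d=15, Q=-92; branch lengths H→-3, W→18; new cluster HW
  updated: d(HW,N)=31/2, d(HW,P)=31/2
step 2: merge (HW,N) at d=31/2, Q=-33; branch lengths HW→29/2, N→1; new cluster HNW
  updated: d(HNW,P)=1
step 3: merge (HNW,P) at d=1; branch lengths HNW→1/2, P→1/2; new cluster HNPW
final tree: (((H:-3,W:18):29/2,N:1):1/2,P:1/2)
total length: 63/2

63/2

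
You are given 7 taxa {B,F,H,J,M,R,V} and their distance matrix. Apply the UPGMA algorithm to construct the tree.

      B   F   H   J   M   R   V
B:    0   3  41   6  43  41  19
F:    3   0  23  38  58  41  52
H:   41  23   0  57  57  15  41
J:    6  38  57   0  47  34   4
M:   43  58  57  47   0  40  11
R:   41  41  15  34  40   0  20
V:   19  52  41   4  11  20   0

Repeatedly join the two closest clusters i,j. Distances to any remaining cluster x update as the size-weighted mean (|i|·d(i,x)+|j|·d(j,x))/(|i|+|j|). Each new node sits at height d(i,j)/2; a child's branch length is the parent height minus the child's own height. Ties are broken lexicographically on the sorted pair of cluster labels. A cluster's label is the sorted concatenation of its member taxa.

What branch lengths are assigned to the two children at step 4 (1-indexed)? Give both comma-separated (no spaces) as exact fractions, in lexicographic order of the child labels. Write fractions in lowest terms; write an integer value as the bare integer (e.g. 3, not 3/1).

103/8,99/8

iteration 1: select B,F (d=3); attach at lengths (3/2, 3/2); label the merged cluster BF
  updated: d(BF,H)=32, d(BF,J)=22, d(BF,M)=101/2, d(BF,R)=41, d(BF,V)=71/2
iteration 2: select J,V (d=4); attach at lengths (2, 2); label the merged cluster JV
  updated: d(BF,JV)=115/4, d(H,JV)=49, d(JV,M)=29, d(JV,R)=27
iteration 3: select H,R (d=15); attach at lengths (15/2, 15/2); label the merged cluster HR
  updated: d(BF,HR)=73/2, d(HR,JV)=38, d(HR,M)=97/2
iteration 4: select BF,JV (d=115/4); attach at lengths (103/8, 99/8); label the merged cluster BFJV
  updated: d(BFJV,HR)=149/4, d(BFJV,M)=159/4
iteration 5: select BFJV,HR (d=149/4); attach at lengths (17/4, 89/8); label the merged cluster BFHJRV
  updated: d(BFHJRV,M)=128/3
iteration 6: select BFHJRV,M (d=128/3); attach at lengths (65/24, 64/3); label the merged cluster BFHJMRV
final tree: ((((B:3/2,F:3/2):103/8,(J:2,V:2):99/8):17/4,(H:15/2,R:15/2):89/8):65/24,M:64/3)
total length: 260/3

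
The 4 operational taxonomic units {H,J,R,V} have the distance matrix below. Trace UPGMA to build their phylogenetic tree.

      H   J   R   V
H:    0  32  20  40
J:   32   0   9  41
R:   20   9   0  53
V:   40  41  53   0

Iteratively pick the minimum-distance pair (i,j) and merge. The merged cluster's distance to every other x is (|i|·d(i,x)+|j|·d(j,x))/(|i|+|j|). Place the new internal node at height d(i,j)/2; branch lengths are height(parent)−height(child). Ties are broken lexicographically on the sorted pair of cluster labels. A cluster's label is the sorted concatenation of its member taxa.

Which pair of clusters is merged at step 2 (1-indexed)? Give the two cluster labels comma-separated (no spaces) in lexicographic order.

H,JR

1. join J+R (d=9) ⇒ JR; edges |J|=9/2, |R|=9/2
  updated: d(H,JR)=26, d(JR,V)=47
2. join H+JR (d=26) ⇒ HJR; edges |H|=13, |JR|=17/2
  updated: d(HJR,V)=134/3
3. join HJR+V (d=134/3) ⇒ HJRV; edges |HJR|=28/3, |V|=67/3
final tree: ((H:13,(J:9/2,R:9/2):17/2):28/3,V:67/3)
total length: 373/6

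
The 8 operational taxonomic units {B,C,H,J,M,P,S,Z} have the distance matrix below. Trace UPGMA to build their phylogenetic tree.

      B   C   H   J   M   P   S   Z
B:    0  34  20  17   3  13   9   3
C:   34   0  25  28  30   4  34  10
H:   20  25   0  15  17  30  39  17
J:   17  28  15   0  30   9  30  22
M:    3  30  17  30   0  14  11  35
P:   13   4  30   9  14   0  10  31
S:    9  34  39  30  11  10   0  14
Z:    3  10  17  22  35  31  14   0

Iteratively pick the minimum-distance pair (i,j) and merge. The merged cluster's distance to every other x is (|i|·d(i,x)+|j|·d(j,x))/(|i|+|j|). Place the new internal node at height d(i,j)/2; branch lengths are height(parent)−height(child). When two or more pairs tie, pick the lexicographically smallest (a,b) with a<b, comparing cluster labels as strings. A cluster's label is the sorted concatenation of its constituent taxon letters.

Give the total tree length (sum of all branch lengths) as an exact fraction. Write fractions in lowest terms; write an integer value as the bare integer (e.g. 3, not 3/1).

178/3

step 1: merge (B,M) at d=3; branch lengths B→3/2, M→3/2; new cluster BM
  updated: d(BM,C)=32, d(BM,H)=37/2, d(BM,J)=47/2, d(BM,P)=27/2, d(BM,S)=10, d(BM,Z)=19
step 2: merge (C,P) at d=4; branch lengths C→2, P→2; new cluster CP
  updated: d(BM,CP)=91/4, d(CP,H)=55/2, d(CP,J)=37/2, d(CP,S)=22, d(CP,Z)=41/2
step 3: merge (BM,S) at d=10; branch lengths BM→7/2, S→5; new cluster BMS
  updated: d(BMS,CP)=45/2, d(BMS,H)=76/3, d(BMS,J)=77/3, d(BMS,Z)=52/3
step 4: merge (H,J) at d=15; branch lengths H→15/2, J→15/2; new cluster HJ
  updated: d(BMS,HJ)=51/2, d(CP,HJ)=23, d(HJ,Z)=39/2
step 5: merge (BMS,Z) at d=52/3; branch lengths BMS→11/3, Z→26/3; new cluster BMSZ
  updated: d(BMSZ,CP)=22, d(BMSZ,HJ)=24
step 6: merge (BMSZ,CP) at d=22; branch lengths BMSZ→7/3, CP→9; new cluster BCMPSZ
  updated: d(BCMPSZ,HJ)=71/3
step 7: merge (BCMPSZ,HJ) at d=71/3; branch lengths BCMPSZ→5/6, HJ→13/3; new cluster BCHJMPSZ
final tree: (((((B:3/2,M:3/2):7/2,S:5):11/3,Z:26/3):7/3,(C:2,P:2):9):5/6,(H:15/2,J:15/2):13/3)
total length: 178/3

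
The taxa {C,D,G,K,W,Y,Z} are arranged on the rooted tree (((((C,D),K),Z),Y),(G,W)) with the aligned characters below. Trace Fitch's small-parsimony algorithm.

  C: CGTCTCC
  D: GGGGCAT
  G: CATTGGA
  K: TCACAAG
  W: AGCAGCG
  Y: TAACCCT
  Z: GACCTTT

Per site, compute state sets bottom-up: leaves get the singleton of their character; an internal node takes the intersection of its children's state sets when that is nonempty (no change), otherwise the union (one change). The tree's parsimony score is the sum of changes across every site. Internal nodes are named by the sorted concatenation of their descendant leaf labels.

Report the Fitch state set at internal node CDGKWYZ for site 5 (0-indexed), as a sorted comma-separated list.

site 0, node CD: C={C} ∪ D={G} → {C,G} (+1)
site 0, node CDK: CD={C,G} ∪ K={T} → {C,G,T} (+1)
site 0, node CDKZ: CDK={C,G,T} ∩ Z={G} → {G} (+0)
site 0, node CDKYZ: CDKZ={G} ∪ Y={T} → {G,T} (+1)
site 0, node GW: G={C} ∪ W={A} → {A,C} (+1)
site 0, node CDGKWYZ: CDKYZ={G,T} ∪ GW={A,C} → {A,C,G,T} (+1)
site 1, node CD: C={G} ∩ D={G} → {G} (+0)
site 1, node CDK: CD={G} ∪ K={C} → {C,G} (+1)
site 1, node CDKZ: CDK={C,G} ∪ Z={A} → {A,C,G} (+1)
site 1, node CDKYZ: CDKZ={A,C,G} ∩ Y={A} → {A} (+0)
site 1, node GW: G={A} ∪ W={G} → {A,G} (+1)
site 1, node CDGKWYZ: CDKYZ={A} ∩ GW={A,G} → {A} (+0)
site 2, node CD: C={T} ∪ D={G} → {G,T} (+1)
site 2, node CDK: CD={G,T} ∪ K={A} → {A,G,T} (+1)
site 2, node CDKZ: CDK={A,G,T} ∪ Z={C} → {A,C,G,T} (+1)
site 2, node CDKYZ: CDKZ={A,C,G,T} ∩ Y={A} → {A} (+0)
site 2, node GW: G={T} ∪ W={C} → {C,T} (+1)
site 2, node CDGKWYZ: CDKYZ={A} ∪ GW={C,T} → {A,C,T} (+1)
site 3, node CD: C={C} ∪ D={G} → {C,G} (+1)
site 3, node CDK: CD={C,G} ∩ K={C} → {C} (+0)
site 3, node CDKZ: CDK={C} ∩ Z={C} → {C} (+0)
site 3, node CDKYZ: CDKZ={C} ∩ Y={C} → {C} (+0)
site 3, node GW: G={T} ∪ W={A} → {A,T} (+1)
site 3, node CDGKWYZ: CDKYZ={C} ∪ GW={A,T} → {A,C,T} (+1)
site 4, node CD: C={T} ∪ D={C} → {C,T} (+1)
site 4, node CDK: CD={C,T} ∪ K={A} → {A,C,T} (+1)
site 4, node CDKZ: CDK={A,C,T} ∩ Z={T} → {T} (+0)
site 4, node CDKYZ: CDKZ={T} ∪ Y={C} → {C,T} (+1)
site 4, node GW: G={G} ∩ W={G} → {G} (+0)
site 4, node CDGKWYZ: CDKYZ={C,T} ∪ GW={G} → {C,G,T} (+1)
site 5, node CD: C={C} ∪ D={A} → {A,C} (+1)
site 5, node CDK: CD={A,C} ∩ K={A} → {A} (+0)
site 5, node CDKZ: CDK={A} ∪ Z={T} → {A,T} (+1)
site 5, node CDKYZ: CDKZ={A,T} ∪ Y={C} → {A,C,T} (+1)
site 5, node GW: G={G} ∪ W={C} → {C,G} (+1)
site 5, node CDGKWYZ: CDKYZ={A,C,T} ∩ GW={C,G} → {C} (+0)
site 6, node CD: C={C} ∪ D={T} → {C,T} (+1)
site 6, node CDK: CD={C,T} ∪ K={G} → {C,G,T} (+1)
site 6, node CDKZ: CDK={C,G,T} ∩ Z={T} → {T} (+0)
site 6, node CDKYZ: CDKZ={T} ∩ Y={T} → {T} (+0)
site 6, node GW: G={A} ∪ W={G} → {A,G} (+1)
site 6, node CDGKWYZ: CDKYZ={T} ∪ GW={A,G} → {A,G,T} (+1)
per-site changes: [5, 3, 5, 3, 4, 4, 4]; total = 28

C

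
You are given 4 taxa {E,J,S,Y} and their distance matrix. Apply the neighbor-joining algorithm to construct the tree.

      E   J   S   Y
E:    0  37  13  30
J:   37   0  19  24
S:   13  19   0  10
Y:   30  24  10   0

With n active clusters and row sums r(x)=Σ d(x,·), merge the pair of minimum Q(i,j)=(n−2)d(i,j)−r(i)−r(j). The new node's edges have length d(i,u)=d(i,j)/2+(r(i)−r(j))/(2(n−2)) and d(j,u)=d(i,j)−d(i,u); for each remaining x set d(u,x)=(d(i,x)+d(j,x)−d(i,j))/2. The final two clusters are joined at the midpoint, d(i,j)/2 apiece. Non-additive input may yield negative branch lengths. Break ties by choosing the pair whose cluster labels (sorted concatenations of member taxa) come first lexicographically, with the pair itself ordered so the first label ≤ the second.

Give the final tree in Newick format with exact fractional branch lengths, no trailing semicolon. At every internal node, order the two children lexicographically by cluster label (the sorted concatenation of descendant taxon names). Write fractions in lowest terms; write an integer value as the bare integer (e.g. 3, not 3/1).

step 1: merge (E,S) at d=13, Q=-96; branch lengths E→16, S→-3; new cluster ES
  updated: d(ES,J)=43/2, d(ES,Y)=27/2
step 2: merge (ES,J) at d=43/2, Q=-59; branch lengths ES→11/2, J→16; new cluster EJS
  updated: d(EJS,Y)=8
step 3: merge (EJS,Y) at d=8; branch lengths EJS→4, Y→4; new cluster EJSY
final tree: (((E:16,S:-3):11/2,J:16):4,Y:4)
total length: 85/2

(((E:16,S:-3):11/2,J:16):4,Y:4)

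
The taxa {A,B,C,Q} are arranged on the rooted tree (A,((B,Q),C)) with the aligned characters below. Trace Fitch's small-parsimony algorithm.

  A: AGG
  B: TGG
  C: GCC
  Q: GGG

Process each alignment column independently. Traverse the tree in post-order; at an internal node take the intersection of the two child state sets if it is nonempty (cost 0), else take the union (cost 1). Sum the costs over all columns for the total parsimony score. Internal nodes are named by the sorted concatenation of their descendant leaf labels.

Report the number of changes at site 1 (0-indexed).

BQ@0: {T} ∪ {G} = {G,T} (union, +1)
BCQ@0: {G,T} ∩ {G} = {G} (intersection, +0)
ABCQ@0: {A} ∪ {G} = {A,G} (union, +1)
BQ@1: {G} ∩ {G} = {G} (intersection, +0)
BCQ@1: {G} ∪ {C} = {C,G} (union, +1)
ABCQ@1: {G} ∩ {C,G} = {G} (intersection, +0)
BQ@2: {G} ∩ {G} = {G} (intersection, +0)
BCQ@2: {G} ∪ {C} = {C,G} (union, +1)
ABCQ@2: {G} ∩ {C,G} = {G} (intersection, +0)
per-site changes: [2, 1, 1]; total = 4

1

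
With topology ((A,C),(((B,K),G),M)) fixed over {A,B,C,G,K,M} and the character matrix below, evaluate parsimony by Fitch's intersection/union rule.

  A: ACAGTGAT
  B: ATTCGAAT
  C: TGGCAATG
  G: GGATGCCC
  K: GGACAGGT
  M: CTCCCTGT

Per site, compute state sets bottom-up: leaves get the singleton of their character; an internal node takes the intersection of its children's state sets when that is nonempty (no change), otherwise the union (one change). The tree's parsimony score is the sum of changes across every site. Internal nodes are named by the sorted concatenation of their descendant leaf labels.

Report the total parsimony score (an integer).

site 0, node AC: A={A} ∪ C={T} → {A,T} (+1)
site 0, node BK: B={A} ∪ K={G} → {A,G} (+1)
site 0, node BGK: BK={A,G} ∩ G={G} → {G} (+0)
site 0, node BGKM: BGK={G} ∪ M={C} → {C,G} (+1)
site 0, node ABCGKM: AC={A,T} ∪ BGKM={C,G} → {A,C,G,T} (+1)
site 1, node AC: A={C} ∪ C={G} → {C,G} (+1)
site 1, node BK: B={T} ∪ K={G} → {G,T} (+1)
site 1, node BGK: BK={G,T} ∩ G={G} → {G} (+0)
site 1, node BGKM: BGK={G} ∪ M={T} → {G,T} (+1)
site 1, node ABCGKM: AC={C,G} ∩ BGKM={G,T} → {G} (+0)
site 2, node AC: A={A} ∪ C={G} → {A,G} (+1)
site 2, node BK: B={T} ∪ K={A} → {A,T} (+1)
site 2, node BGK: BK={A,T} ∩ G={A} → {A} (+0)
site 2, node BGKM: BGK={A} ∪ M={C} → {A,C} (+1)
site 2, node ABCGKM: AC={A,G} ∩ BGKM={A,C} → {A} (+0)
site 3, node AC: A={G} ∪ C={C} → {C,G} (+1)
site 3, node BK: B={C} ∩ K={C} → {C} (+0)
site 3, node BGK: BK={C} ∪ G={T} → {C,T} (+1)
site 3, node BGKM: BGK={C,T} ∩ M={C} → {C} (+0)
site 3, node ABCGKM: AC={C,G} ∩ BGKM={C} → {C} (+0)
site 4, node AC: A={T} ∪ C={A} → {A,T} (+1)
site 4, node BK: B={G} ∪ K={A} → {A,G} (+1)
site 4, node BGK: BK={A,G} ∩ G={G} → {G} (+0)
site 4, node BGKM: BGK={G} ∪ M={C} → {C,G} (+1)
site 4, node ABCGKM: AC={A,T} ∪ BGKM={C,G} → {A,C,G,T} (+1)
site 5, node AC: A={G} ∪ C={A} → {A,G} (+1)
site 5, node BK: B={A} ∪ K={G} → {A,G} (+1)
site 5, node BGK: BK={A,G} ∪ G={C} → {A,C,G} (+1)
site 5, node BGKM: BGK={A,C,G} ∪ M={T} → {A,C,G,T} (+1)
site 5, node ABCGKM: AC={A,G} ∩ BGKM={A,C,G,T} → {A,G} (+0)
site 6, node AC: A={A} ∪ C={T} → {A,T} (+1)
site 6, node BK: B={A} ∪ K={G} → {A,G} (+1)
site 6, node BGK: BK={A,G} ∪ G={C} → {A,C,G} (+1)
site 6, node BGKM: BGK={A,C,G} ∩ M={G} → {G} (+0)
site 6, node ABCGKM: AC={A,T} ∪ BGKM={G} → {A,G,T} (+1)
site 7, node AC: A={T} ∪ C={G} → {G,T} (+1)
site 7, node BK: B={T} ∩ K={T} → {T} (+0)
site 7, node BGK: BK={T} ∪ G={C} → {C,T} (+1)
site 7, node BGKM: BGK={C,T} ∩ M={T} → {T} (+0)
site 7, node ABCGKM: AC={G,T} ∩ BGKM={T} → {T} (+0)
per-site changes: [4, 3, 3, 2, 4, 4, 4, 2]; total = 26

26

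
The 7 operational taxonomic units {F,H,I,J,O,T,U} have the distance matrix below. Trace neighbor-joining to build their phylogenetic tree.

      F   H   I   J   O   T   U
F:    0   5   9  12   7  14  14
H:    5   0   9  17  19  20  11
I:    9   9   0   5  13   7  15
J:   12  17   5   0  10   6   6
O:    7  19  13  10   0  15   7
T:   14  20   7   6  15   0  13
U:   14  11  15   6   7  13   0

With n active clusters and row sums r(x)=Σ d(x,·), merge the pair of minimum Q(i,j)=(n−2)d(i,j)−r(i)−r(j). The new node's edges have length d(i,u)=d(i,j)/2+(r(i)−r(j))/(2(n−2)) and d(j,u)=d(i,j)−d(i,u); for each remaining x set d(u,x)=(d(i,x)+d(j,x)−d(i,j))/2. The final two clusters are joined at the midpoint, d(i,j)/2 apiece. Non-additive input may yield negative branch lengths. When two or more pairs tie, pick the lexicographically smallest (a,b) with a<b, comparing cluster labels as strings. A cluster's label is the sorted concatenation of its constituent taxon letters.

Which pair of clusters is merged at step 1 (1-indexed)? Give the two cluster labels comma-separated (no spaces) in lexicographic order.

F,H

step 1: merge (F,H) at d=5, Q=-117; branch lengths F→1/2, H→9/2; new cluster FH
  updated: d(FH,I)=13/2, d(FH,J)=12, d(FH,O)=21/2, d(FH,T)=29/2, d(FH,U)=10
step 2: merge (O,U) at d=7, Q=-157/2; branch lengths O→65/16, U→47/16; new cluster OU
  updated: d(FH,OU)=27/4, d(I,OU)=21/2, d(J,OU)=9/2, d(OU,T)=21/2
step 3: merge (FH,OU) at d=27/4, Q=-207/4; branch lengths FH→37/8, OU→17/8; new cluster FHOU
  updated: d(FHOU,I)=41/8, d(FHOU,J)=39/8, d(FHOU,T)=73/8
step 4: merge (FHOU,I) at d=41/8, Q=-26; branch lengths FHOU→49/16, I→33/16; new cluster FHIOU
  updated: d(FHIOU,J)=19/8, d(FHIOU,T)=11/2
step 5: merge (FHIOU,J) at d=19/8, Q=-111/8; branch lengths FHIOU→15/16, J→23/16; new cluster FHIJOU
  updated: d(FHIJOU,T)=73/16
step 6: merge (FHIJOU,T) at d=73/16; branch lengths FHIJOU→73/32, T→73/32; new cluster FHIJOTU
final tree: (((((F:1/2,H:9/2):37/8,(O:65/16,U:47/16):17/8):49/16,I:33/16):15/16,J:23/16):73/32,T:73/32)
total length: 493/16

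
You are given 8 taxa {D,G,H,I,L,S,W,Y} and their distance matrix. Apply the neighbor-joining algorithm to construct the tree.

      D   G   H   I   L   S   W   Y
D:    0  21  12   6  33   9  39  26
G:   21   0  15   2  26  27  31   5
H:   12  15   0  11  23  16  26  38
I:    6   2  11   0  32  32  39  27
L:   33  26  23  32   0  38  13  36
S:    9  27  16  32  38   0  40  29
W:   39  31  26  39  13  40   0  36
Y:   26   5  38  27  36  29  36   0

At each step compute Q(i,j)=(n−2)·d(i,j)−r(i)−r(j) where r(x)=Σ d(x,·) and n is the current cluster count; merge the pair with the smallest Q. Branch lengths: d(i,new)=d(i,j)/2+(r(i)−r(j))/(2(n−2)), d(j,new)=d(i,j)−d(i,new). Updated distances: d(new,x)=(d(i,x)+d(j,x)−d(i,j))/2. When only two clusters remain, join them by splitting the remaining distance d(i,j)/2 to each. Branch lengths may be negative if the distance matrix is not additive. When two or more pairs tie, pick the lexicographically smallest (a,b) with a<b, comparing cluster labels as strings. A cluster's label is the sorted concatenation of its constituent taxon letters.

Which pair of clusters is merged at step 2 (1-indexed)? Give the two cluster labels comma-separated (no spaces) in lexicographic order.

G,Y

iteration 1: select L,W (d=13, Q=-347); attach at lengths (55/12, 101/12); label the merged cluster LW
  updated: d(D,LW)=59/2, d(G,LW)=22, d(H,LW)=18, d(I,LW)=29, d(LW,S)=65/2, d(LW,Y)=59/2
iteration 2: select G,Y (d=5, Q=-443/2); attach at lengths (-15/4, 35/4); label the merged cluster GY
  updated: d(D,GY)=21, d(GY,H)=24, d(GY,I)=12, d(GY,LW)=93/4, d(GY,S)=51/2
iteration 3: select D,S (d=9, Q=-313/2); attach at lengths (-3/16, 147/16); label the merged cluster DS
  updated: d(DS,GY)=75/4, d(DS,H)=19/2, d(DS,I)=29/2, d(DS,LW)=53/2
iteration 4: select GY,I (d=12, Q=-217/2); attach at lengths (95/12, 49/12); label the merged cluster GIY
  updated: d(DS,GIY)=85/8, d(GIY,H)=23/2, d(GIY,LW)=161/8
iteration 5: select DS,GIY (d=85/8, Q=-541/8); attach at lengths (205/32, 135/32); label the merged cluster DGISY
  updated: d(DGISY,H)=83/16, d(DGISY,LW)=18
iteration 6: select DGISY,H (d=83/16, Q=-659/16); attach at lengths (83/32, 83/32); label the merged cluster DGHISY
  updated: d(DGHISY,LW)=493/32
iteration 7: select DGHISY,LW (d=493/32); attach at lengths (493/64, 493/64); label the merged cluster DGHILSWY
final tree: ((((D:-3/16,S:147/16):205/32,((G:-15/4,Y:35/4):95/12,I:49/12):135/32):83/32,H:83/32):493/64,(L:55/12,W:101/12):493/64)
total length: 2247/32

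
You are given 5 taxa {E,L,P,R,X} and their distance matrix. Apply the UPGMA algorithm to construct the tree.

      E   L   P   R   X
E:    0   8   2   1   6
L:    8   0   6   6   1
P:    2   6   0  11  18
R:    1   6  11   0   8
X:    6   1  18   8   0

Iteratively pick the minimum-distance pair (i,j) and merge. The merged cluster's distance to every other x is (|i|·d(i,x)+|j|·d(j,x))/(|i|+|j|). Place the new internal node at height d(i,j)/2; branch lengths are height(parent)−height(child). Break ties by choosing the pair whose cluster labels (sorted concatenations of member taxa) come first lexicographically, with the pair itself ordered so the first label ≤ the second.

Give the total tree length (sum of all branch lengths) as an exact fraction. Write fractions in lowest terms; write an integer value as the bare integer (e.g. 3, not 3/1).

1. join E+R (d=1) ⇒ ER; edges |E|=1/2, |R|=1/2
  updated: d(ER,L)=7, d(ER,P)=13/2, d(ER,X)=7
2. join L+X (d=1) ⇒ LX; edges |L|=1/2, |X|=1/2
  updated: d(ER,LX)=7, d(LX,P)=12
3. join ER+P (d=13/2) ⇒ EPR; edges |ER|=11/4, |P|=13/4
  updated: d(EPR,LX)=26/3
4. join EPR+LX (d=26/3) ⇒ ELPRX; edges |EPR|=13/12, |LX|=23/6
final tree: (((E:1/2,R:1/2):11/4,P:13/4):13/12,(L:1/2,X:1/2):23/6)
total length: 155/12

155/12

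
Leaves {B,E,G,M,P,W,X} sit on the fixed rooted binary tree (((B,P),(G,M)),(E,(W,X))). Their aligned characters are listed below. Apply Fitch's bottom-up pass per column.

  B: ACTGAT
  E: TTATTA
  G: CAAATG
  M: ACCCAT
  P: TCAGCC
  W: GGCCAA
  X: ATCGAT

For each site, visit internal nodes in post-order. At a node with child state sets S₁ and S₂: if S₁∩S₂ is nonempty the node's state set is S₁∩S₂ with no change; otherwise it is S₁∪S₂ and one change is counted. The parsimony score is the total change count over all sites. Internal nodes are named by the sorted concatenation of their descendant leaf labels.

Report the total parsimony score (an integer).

21

[col 0] BP: children B:{A}, P:{T} ∪→ {A,T}; cost 1
[col 0] GM: children G:{C}, M:{A} ∪→ {A,C}; cost 1
[col 0] BGMP: children BP:{A,T}, GM:{A,C} ∩→ {A}; cost 0
[col 0] WX: children W:{G}, X:{A} ∪→ {A,G}; cost 1
[col 0] EWX: children E:{T}, WX:{A,G} ∪→ {A,G,T}; cost 1
[col 0] BEGMPWX: children BGMP:{A}, EWX:{A,G,T} ∩→ {A}; cost 0
[col 1] BP: children B:{C}, P:{C} ∩→ {C}; cost 0
[col 1] GM: children G:{A}, M:{C} ∪→ {A,C}; cost 1
[col 1] BGMP: children BP:{C}, GM:{A,C} ∩→ {C}; cost 0
[col 1] WX: children W:{G}, X:{T} ∪→ {G,T}; cost 1
[col 1] EWX: children E:{T}, WX:{G,T} ∩→ {T}; cost 0
[col 1] BEGMPWX: children BGMP:{C}, EWX:{T} ∪→ {C,T}; cost 1
[col 2] BP: children B:{T}, P:{A} ∪→ {A,T}; cost 1
[col 2] GM: children G:{A}, M:{C} ∪→ {A,C}; cost 1
[col 2] BGMP: children BP:{A,T}, GM:{A,C} ∩→ {A}; cost 0
[col 2] WX: children W:{C}, X:{C} ∩→ {C}; cost 0
[col 2] EWX: children E:{A}, WX:{C} ∪→ {A,C}; cost 1
[col 2] BEGMPWX: children BGMP:{A}, EWX:{A,C} ∩→ {A}; cost 0
[col 3] BP: children B:{G}, P:{G} ∩→ {G}; cost 0
[col 3] GM: children G:{A}, M:{C} ∪→ {A,C}; cost 1
[col 3] BGMP: children BP:{G}, GM:{A,C} ∪→ {A,C,G}; cost 1
[col 3] WX: children W:{C}, X:{G} ∪→ {C,G}; cost 1
[col 3] EWX: children E:{T}, WX:{C,G} ∪→ {C,G,T}; cost 1
[col 3] BEGMPWX: children BGMP:{A,C,G}, EWX:{C,G,T} ∩→ {C,G}; cost 0
[col 4] BP: children B:{A}, P:{C} ∪→ {A,C}; cost 1
[col 4] GM: children G:{T}, M:{A} ∪→ {A,T}; cost 1
[col 4] BGMP: children BP:{A,C}, GM:{A,T} ∩→ {A}; cost 0
[col 4] WX: children W:{A}, X:{A} ∩→ {A}; cost 0
[col 4] EWX: children E:{T}, WX:{A} ∪→ {A,T}; cost 1
[col 4] BEGMPWX: children BGMP:{A}, EWX:{A,T} ∩→ {A}; cost 0
[col 5] BP: children B:{T}, P:{C} ∪→ {C,T}; cost 1
[col 5] GM: children G:{G}, M:{T} ∪→ {G,T}; cost 1
[col 5] BGMP: children BP:{C,T}, GM:{G,T} ∩→ {T}; cost 0
[col 5] WX: children W:{A}, X:{T} ∪→ {A,T}; cost 1
[col 5] EWX: children E:{A}, WX:{A,T} ∩→ {A}; cost 0
[col 5] BEGMPWX: children BGMP:{T}, EWX:{A} ∪→ {A,T}; cost 1
per-site changes: [4, 3, 3, 4, 3, 4]; total = 21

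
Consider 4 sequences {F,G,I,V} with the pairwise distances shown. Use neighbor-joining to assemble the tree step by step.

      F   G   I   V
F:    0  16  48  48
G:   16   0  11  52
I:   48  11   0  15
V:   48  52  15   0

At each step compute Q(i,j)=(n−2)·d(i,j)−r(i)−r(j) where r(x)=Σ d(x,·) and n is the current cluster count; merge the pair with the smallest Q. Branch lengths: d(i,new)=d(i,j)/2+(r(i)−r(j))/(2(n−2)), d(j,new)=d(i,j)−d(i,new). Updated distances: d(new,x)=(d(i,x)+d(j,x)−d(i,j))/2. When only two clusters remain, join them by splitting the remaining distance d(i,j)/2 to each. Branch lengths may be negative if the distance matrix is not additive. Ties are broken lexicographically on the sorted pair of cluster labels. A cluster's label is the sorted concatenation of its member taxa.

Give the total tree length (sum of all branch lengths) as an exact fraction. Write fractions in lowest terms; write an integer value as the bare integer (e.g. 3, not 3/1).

iteration 1: select F,G (d=16, Q=-159); attach at lengths (65/4, -1/4); label the merged cluster FG
  updated: d(FG,I)=43/2, d(FG,V)=42
iteration 2: select FG,I (d=43/2, Q=-157/2); attach at lengths (97/4, -11/4); label the merged cluster FGI
  updated: d(FGI,V)=71/4
iteration 3: select FGI,V (d=71/4); attach at lengths (71/8, 71/8); label the merged cluster FGIV
final tree: (((F:65/4,G:-1/4):97/4,I:-11/4):71/8,V:71/8)
total length: 221/4

221/4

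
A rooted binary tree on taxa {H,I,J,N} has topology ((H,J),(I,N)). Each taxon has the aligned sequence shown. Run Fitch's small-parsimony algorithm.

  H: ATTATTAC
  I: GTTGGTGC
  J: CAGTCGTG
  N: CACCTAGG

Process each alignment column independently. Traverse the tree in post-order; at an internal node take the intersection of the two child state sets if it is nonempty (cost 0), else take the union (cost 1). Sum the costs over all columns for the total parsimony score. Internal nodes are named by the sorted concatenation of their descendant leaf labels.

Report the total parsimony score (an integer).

17

[col 0] HJ: children H:{A}, J:{C} ∪→ {A,C}; cost 1
[col 0] IN: children I:{G}, N:{C} ∪→ {C,G}; cost 1
[col 0] HIJN: children HJ:{A,C}, IN:{C,G} ∩→ {C}; cost 0
[col 1] HJ: children H:{T}, J:{A} ∪→ {A,T}; cost 1
[col 1] IN: children I:{T}, N:{A} ∪→ {A,T}; cost 1
[col 1] HIJN: children HJ:{A,T}, IN:{A,T} ∩→ {A,T}; cost 0
[col 2] HJ: children H:{T}, J:{G} ∪→ {G,T}; cost 1
[col 2] IN: children I:{T}, N:{C} ∪→ {C,T}; cost 1
[col 2] HIJN: children HJ:{G,T}, IN:{C,T} ∩→ {T}; cost 0
[col 3] HJ: children H:{A}, J:{T} ∪→ {A,T}; cost 1
[col 3] IN: children I:{G}, N:{C} ∪→ {C,G}; cost 1
[col 3] HIJN: children HJ:{A,T}, IN:{C,G} ∪→ {A,C,G,T}; cost 1
[col 4] HJ: children H:{T}, J:{C} ∪→ {C,T}; cost 1
[col 4] IN: children I:{G}, N:{T} ∪→ {G,T}; cost 1
[col 4] HIJN: children HJ:{C,T}, IN:{G,T} ∩→ {T}; cost 0
[col 5] HJ: children H:{T}, J:{G} ∪→ {G,T}; cost 1
[col 5] IN: children I:{T}, N:{A} ∪→ {A,T}; cost 1
[col 5] HIJN: children HJ:{G,T}, IN:{A,T} ∩→ {T}; cost 0
[col 6] HJ: children H:{A}, J:{T} ∪→ {A,T}; cost 1
[col 6] IN: children I:{G}, N:{G} ∩→ {G}; cost 0
[col 6] HIJN: children HJ:{A,T}, IN:{G} ∪→ {A,G,T}; cost 1
[col 7] HJ: children H:{C}, J:{G} ∪→ {C,G}; cost 1
[col 7] IN: children I:{C}, N:{G} ∪→ {C,G}; cost 1
[col 7] HIJN: children HJ:{C,G}, IN:{C,G} ∩→ {C,G}; cost 0
per-site changes: [2, 2, 2, 3, 2, 2, 2, 2]; total = 17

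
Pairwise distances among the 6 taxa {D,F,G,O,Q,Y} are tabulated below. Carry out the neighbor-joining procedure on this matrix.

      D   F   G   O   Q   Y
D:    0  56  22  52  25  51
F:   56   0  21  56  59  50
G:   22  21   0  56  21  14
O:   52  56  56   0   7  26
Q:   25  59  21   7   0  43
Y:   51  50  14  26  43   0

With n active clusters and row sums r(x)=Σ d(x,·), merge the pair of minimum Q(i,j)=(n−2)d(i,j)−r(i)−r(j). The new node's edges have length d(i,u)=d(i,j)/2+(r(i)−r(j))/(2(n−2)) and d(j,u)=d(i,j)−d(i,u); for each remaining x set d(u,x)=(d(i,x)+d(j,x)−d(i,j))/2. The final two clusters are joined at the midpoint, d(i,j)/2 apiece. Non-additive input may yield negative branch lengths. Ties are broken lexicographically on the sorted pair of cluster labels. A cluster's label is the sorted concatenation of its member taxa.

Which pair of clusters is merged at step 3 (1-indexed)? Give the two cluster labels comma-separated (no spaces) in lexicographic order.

1. join O+Q (d=7, Q=-324) ⇒ OQ; edges |O|=35/4, |Q|=-7/4
  updated: d(D,OQ)=35, d(F,OQ)=54, d(G,OQ)=35, d(OQ,Y)=31
2. join D+OQ (d=35, Q=-214) ⇒ DOQ; edges |D|=19, |OQ|=16
  updated: d(DOQ,F)=75/2, d(DOQ,G)=11, d(DOQ,Y)=47/2
3. join DOQ+Y (d=47/2, Q=-225/2) ⇒ DOQY; edges |DOQ|=63/8, |Y|=125/8
  updated: d(DOQY,F)=32, d(DOQY,G)=3/4
4. join DOQY+F (d=32, Q=-215/4) ⇒ DFOQY; edges |DOQY|=47/8, |F|=209/8
  updated: d(DFOQY,G)=-41/8
5. join DFOQY+G (d=-41/8) ⇒ DFGOQY; edges |DFOQY|=-41/16, |G|=-41/16
final tree: ((((D:19,(O:35/4,Q:-7/4):16):63/8,Y:125/8):47/8,F:209/8):-41/16,G:-41/16)
total length: 739/8

DOQ,Y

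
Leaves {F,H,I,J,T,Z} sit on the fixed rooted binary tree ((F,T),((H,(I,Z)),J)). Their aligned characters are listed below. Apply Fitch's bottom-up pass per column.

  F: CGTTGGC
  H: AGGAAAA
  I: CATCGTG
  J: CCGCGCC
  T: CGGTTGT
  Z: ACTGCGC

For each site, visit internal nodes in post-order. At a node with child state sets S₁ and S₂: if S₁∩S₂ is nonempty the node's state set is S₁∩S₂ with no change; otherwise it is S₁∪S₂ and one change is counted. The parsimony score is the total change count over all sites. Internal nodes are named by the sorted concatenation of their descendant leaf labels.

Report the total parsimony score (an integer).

site 0, node FT: F={C} ∩ T={C} → {C} (+0)
site 0, node IZ: I={C} ∪ Z={A} → {A,C} (+1)
site 0, node HIZ: H={A} ∩ IZ={A,C} → {A} (+0)
site 0, node HIJZ: HIZ={A} ∪ J={C} → {A,C} (+1)
site 0, node FHIJTZ: FT={C} ∩ HIJZ={A,C} → {C} (+0)
site 1, node FT: F={G} ∩ T={G} → {G} (+0)
site 1, node IZ: I={A} ∪ Z={C} → {A,C} (+1)
site 1, node HIZ: H={G} ∪ IZ={A,C} → {A,C,G} (+1)
site 1, node HIJZ: HIZ={A,C,G} ∩ J={C} → {C} (+0)
site 1, node FHIJTZ: FT={G} ∪ HIJZ={C} → {C,G} (+1)
site 2, node FT: F={T} ∪ T={G} → {G,T} (+1)
site 2, node IZ: I={T} ∩ Z={T} → {T} (+0)
site 2, node HIZ: H={G} ∪ IZ={T} → {G,T} (+1)
site 2, node HIJZ: HIZ={G,T} ∩ J={G} → {G} (+0)
site 2, node FHIJTZ: FT={G,T} ∩ HIJZ={G} → {G} (+0)
site 3, node FT: F={T} ∩ T={T} → {T} (+0)
site 3, node IZ: I={C} ∪ Z={G} → {C,G} (+1)
site 3, node HIZ: H={A} ∪ IZ={C,G} → {A,C,G} (+1)
site 3, node HIJZ: HIZ={A,C,G} ∩ J={C} → {C} (+0)
site 3, node FHIJTZ: FT={T} ∪ HIJZ={C} → {C,T} (+1)
site 4, node FT: F={G} ∪ T={T} → {G,T} (+1)
site 4, node IZ: I={G} ∪ Z={C} → {C,G} (+1)
site 4, node HIZ: H={A} ∪ IZ={C,G} → {A,C,G} (+1)
site 4, node HIJZ: HIZ={A,C,G} ∩ J={G} → {G} (+0)
site 4, node FHIJTZ: FT={G,T} ∩ HIJZ={G} → {G} (+0)
site 5, node FT: F={G} ∩ T={G} → {G} (+0)
site 5, node IZ: I={T} ∪ Z={G} → {G,T} (+1)
site 5, node HIZ: H={A} ∪ IZ={G,T} → {A,G,T} (+1)
site 5, node HIJZ: HIZ={A,G,T} ∪ J={C} → {A,C,G,T} (+1)
site 5, node FHIJTZ: FT={G} ∩ HIJZ={A,C,G,T} → {G} (+0)
site 6, node FT: F={C} ∪ T={T} → {C,T} (+1)
site 6, node IZ: I={G} ∪ Z={C} → {C,G} (+1)
site 6, node HIZ: H={A} ∪ IZ={C,G} → {A,C,G} (+1)
site 6, node HIJZ: HIZ={A,C,G} ∩ J={C} → {C} (+0)
site 6, node FHIJTZ: FT={C,T} ∩ HIJZ={C} → {C} (+0)
per-site changes: [2, 3, 2, 3, 3, 3, 3]; total = 19

19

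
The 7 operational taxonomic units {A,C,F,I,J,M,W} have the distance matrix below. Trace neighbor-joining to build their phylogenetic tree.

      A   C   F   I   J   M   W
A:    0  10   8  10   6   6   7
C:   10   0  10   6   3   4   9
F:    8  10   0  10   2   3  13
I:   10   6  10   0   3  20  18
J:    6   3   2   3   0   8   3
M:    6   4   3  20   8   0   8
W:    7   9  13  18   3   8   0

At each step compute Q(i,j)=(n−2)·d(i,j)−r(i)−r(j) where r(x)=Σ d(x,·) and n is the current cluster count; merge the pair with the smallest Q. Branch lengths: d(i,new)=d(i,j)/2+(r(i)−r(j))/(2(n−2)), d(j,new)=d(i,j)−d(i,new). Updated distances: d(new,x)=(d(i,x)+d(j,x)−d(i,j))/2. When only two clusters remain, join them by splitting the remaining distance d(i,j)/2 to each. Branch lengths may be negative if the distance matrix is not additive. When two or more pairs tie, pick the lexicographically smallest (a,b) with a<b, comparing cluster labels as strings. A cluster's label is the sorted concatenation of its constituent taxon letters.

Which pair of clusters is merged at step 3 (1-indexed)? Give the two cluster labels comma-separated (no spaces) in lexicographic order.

iteration 1: select F,M (d=3, Q=-80); attach at lengths (6/5, 9/5); label the merged cluster FM
  updated: d(A,FM)=11/2, d(C,FM)=11/2, d(FM,I)=27/2, d(FM,J)=7/2, d(FM,W)=9
iteration 2: select C,I (d=6, Q=-60); attach at lengths (7/8, 41/8); label the merged cluster CI
  updated: d(A,CI)=7, d(CI,FM)=13/2, d(CI,J)=0, d(CI,W)=21/2
iteration 3: select CI,J (d=0, Q=-73/2); attach at lengths (23/12, -23/12); label the merged cluster CIJ
  updated: d(A,CIJ)=13/2, d(CIJ,FM)=5, d(CIJ,W)=27/4
iteration 4: select A,W (d=7, Q=-111/4); attach at lengths (41/16, 71/16); label the merged cluster AW
  updated: d(AW,CIJ)=25/8, d(AW,FM)=15/4
iteration 5: select AW,CIJ (d=25/8, Q=-95/8); attach at lengths (15/16, 35/16); label the merged cluster ACIJW
  updated: d(ACIJW,FM)=45/16
iteration 6: select ACIJW,FM (d=45/16); attach at lengths (45/32, 45/32); label the merged cluster ACFIJMW
final tree: (((A:41/16,W:71/16):15/16,((C:7/8,I:41/8):23/12,J:-23/12):35/16):45/32,(F:6/5,M:9/5):45/32)
total length: 351/16

CI,J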